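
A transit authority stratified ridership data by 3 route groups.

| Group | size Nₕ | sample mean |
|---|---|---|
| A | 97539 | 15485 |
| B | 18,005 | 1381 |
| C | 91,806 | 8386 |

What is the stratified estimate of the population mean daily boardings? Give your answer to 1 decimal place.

N = 97539 + 18005 + 91806 = 207350.
Weight each subgroup mean by Nₕ/N and sum.
Σ Nₕx̄ₕ = 97539·15485 + 18005·1381 + 91806·8386 = 1510391415 + 24864905 + 769885116 = 2305141436.
Divide by N: 2305141436 / 207350 = 11117.152... → 11117.2.

11117.2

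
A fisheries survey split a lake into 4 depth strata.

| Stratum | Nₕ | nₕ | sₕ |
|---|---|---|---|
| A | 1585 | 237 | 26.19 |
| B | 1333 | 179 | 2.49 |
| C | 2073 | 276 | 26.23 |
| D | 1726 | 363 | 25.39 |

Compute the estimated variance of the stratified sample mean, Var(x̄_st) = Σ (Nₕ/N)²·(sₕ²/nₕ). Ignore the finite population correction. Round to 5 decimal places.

0.51720

N = 6717; Wₕ = Nₕ/N.
stratum A: (1585/6717)²·26.19²/237 = 0.16115007
stratum B: (1333/6717)²·2.49²/179 = 0.00136413
stratum C: (2073/6717)²·26.23²/276 = 0.23742990
stratum D: (1726/6717)²·25.39²/363 = 0.11725994
Sum = 0.51720403 → 0.51720.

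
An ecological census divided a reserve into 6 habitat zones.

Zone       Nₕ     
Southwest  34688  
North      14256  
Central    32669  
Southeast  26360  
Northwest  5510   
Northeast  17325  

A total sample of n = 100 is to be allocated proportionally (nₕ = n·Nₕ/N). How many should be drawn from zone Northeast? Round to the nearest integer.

Share of zone Northeast = 17325/130808 = 0.13245.
Allocate 100 × 0.13245 = 13.245... → 13.

13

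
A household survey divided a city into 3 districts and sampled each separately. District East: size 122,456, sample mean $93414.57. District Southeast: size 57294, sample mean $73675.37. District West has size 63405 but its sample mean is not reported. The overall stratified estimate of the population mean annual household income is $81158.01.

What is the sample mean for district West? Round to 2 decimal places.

Σ Nₕx̄ₕ = N·μ, so 63405·x̄_West = 243155·81158.01 − (122456·93414.57 + 57294·73675.37).
= 19733975921.55 − 15660331232.7 = 4073644688.85.
x̄_West = 4073644688.85 / 63405 = 64248.0039... → 64248.00.

64248.00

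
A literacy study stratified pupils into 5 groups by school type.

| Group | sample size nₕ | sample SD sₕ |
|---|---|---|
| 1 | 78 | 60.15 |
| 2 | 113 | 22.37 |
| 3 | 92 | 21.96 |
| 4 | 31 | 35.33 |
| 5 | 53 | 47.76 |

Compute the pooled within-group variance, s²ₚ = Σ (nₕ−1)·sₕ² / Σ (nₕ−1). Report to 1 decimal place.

1: (78−1)·60.15² = 77·3618.0225 = 278587.7325
2: (113−1)·22.37² = 112·500.4169 = 56046.6928
3: (92−1)·21.96² = 91·482.2416 = 43883.9856
4: (31−1)·35.33² = 30·1248.2089 = 37446.267
5: (53−1)·47.76² = 52·2281.0176 = 118612.9152
Numerator = 534577.5931; denominator = Σ(nₕ−1) = 362.
s²ₚ = 534577.5931/362 = 1476.734... → 1476.7.

1476.7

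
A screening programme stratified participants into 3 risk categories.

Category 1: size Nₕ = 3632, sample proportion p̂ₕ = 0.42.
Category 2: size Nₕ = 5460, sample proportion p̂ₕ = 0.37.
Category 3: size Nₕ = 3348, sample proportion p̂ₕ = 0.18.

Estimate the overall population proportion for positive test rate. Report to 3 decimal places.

Wₕ = Nₕ/N with N = 12440: 0.2920, 0.4389, 0.2691.
p̂_st = 0.2920·0.42 + 0.4389·0.37 + 0.2691·0.18 ≈ 0.33346... → 0.333.

0.333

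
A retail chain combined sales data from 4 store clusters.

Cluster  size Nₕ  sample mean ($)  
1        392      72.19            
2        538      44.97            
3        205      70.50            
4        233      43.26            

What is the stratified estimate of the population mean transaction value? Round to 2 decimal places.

N = 1368; weights Wₕ = Nₕ/N = (0.2865, 0.3933, 0.1499, 0.1703).
x̄_st = Σ Wₕ·x̄ₕ = 0.2865·72.19 + 0.3933·44.97 + 0.1499·70.50 + 0.1703·43.26 ≈ 56.3044...
→ 56.30.

56.30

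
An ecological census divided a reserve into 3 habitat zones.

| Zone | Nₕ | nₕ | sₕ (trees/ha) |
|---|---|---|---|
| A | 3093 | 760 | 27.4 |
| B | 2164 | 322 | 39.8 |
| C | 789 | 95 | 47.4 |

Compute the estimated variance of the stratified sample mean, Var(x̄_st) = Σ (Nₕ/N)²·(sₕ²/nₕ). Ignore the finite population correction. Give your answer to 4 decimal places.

1.2915

N = 6046; Wₕ = Nₕ/N.
zone A: (3093/6046)²·27.4²/760 = 0.2585301
zone B: (2164/6046)²·39.8²/322 = 0.6302147
zone C: (789/6046)²·47.4²/95 = 0.4027641
Sum = 1.2915089 → 1.2915.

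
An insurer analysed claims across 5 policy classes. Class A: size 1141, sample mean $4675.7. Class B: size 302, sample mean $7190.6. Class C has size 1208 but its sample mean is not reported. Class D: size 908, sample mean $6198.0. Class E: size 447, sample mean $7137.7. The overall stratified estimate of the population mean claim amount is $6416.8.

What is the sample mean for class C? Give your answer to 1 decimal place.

Σ Nₕx̄ₕ = N·μ, so 1208·x̄_C = 4006·6416.8 − (1141·4675.7 + 302·7190.6 + 908·6198.0 + 447·7137.7).
= 25705700.8 − 16324870.8 = 9380830.
x̄_C = 9380830 / 1208 = 7765.588... → 7765.6.

7765.6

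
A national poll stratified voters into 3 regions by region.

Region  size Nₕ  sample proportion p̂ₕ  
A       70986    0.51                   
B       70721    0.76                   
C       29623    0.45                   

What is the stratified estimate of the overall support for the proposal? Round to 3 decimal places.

Wₕ = Nₕ/N with N = 171330: 0.4143, 0.4128, 0.1729.
p̂_st = 0.4143·0.51 + 0.4128·0.76 + 0.1729·0.45 ≈ 0.60282... → 0.603.

0.603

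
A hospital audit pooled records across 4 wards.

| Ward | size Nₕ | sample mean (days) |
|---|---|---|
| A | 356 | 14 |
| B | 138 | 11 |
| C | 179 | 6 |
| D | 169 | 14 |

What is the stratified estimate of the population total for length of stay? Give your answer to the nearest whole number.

Estimate total by summing Nₕ·x̄ₕ over strata.
356·14 + 138·11 + 179·6 + 169·14 = 4984 + 1518 + 1074 + 2366 = 9942.

9942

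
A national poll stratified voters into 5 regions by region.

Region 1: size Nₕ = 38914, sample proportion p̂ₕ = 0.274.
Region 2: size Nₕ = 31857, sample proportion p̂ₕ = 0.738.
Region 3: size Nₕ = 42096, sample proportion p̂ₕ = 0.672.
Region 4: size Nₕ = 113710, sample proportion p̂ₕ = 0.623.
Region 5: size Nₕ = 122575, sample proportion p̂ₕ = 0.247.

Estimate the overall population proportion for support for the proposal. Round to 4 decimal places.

N = 38914 + 31857 + 42096 + 113710 + 122575 = 349152.
Overall proportion = Σ (Nₕ/N)·p̂ₕ.
Σ Nₕp̂ₕ = 10662.436 + 23510.466 + 28288.512 + 70841.33 + 30276.025 = 163578.769.
163578.769 / 349152 = 0.468503... → 0.4685.

0.4685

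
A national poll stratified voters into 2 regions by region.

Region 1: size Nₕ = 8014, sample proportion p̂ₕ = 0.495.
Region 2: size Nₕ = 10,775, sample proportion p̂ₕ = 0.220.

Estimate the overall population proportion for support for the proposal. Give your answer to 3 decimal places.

N = 8014 + 10775 = 18789.
Overall proportion = Σ (Nₕ/N)·p̂ₕ.
Σ Nₕp̂ₕ = 3966.93 + 2370.5 = 6337.43.
6337.43 / 18789 = 0.33729... → 0.337.

0.337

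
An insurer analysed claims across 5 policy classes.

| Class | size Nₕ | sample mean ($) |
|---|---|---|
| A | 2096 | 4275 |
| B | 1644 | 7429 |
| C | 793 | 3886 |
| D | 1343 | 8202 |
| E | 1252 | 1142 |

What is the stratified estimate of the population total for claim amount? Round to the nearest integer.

Estimate total by summing Nₕ·x̄ₕ over strata.
2096·4275 + 1644·7429 + 793·3886 + 1343·8202 + 1252·1142 = 8960400 + 12213276 + 3081598 + 11015286 + 1429784 = 36700344.

36700344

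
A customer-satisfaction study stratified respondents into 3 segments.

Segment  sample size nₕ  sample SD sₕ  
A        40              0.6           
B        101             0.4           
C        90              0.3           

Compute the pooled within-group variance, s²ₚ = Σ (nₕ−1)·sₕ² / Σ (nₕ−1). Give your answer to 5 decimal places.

Degrees of freedom: 39 + 100 + 89 = 228.
Σ(nₕ−1)sₕ² = 39·0.36 + 100·0.16 + 89·0.09 = 38.05.
s²ₚ = 38.05 / 228 = 0.1668860... → 0.16689.

0.16689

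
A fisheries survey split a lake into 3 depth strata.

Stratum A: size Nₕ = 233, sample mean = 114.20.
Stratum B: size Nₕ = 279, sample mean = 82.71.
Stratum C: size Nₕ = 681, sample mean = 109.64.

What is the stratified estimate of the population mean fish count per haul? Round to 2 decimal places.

N = 233 + 279 + 681 = 1193.
The stratified mean weights each stratum mean by its population share Nₕ/N.
Σ Nₕx̄ₕ = 233·114.20 + 279·82.71 + 681·109.64 = 26608.6 + 23076.09 + 74664.84 = 124349.53.
Divide by N: 124349.53 / 1193 = 104.2326... → 104.23.

104.23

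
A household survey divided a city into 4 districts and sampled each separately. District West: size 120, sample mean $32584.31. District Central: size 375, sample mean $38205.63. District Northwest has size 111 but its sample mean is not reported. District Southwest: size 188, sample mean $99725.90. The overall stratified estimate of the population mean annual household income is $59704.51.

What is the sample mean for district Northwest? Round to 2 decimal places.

N = 120 + 375 + 111 + 188 = 794.
Overall total = μ·N = 59704.51·794 = 47405380.94.
Subtract the known strata: 120·32584.31 + 375·38205.63 + 188·99725.90 = 36985697.65.
Remaining total for district Northwest: 47405380.94 − 36985697.65 = 10419683.29.
Divide by its size: 10419683.29 / 111 = 93871.0206... → 93871.02.

93871.02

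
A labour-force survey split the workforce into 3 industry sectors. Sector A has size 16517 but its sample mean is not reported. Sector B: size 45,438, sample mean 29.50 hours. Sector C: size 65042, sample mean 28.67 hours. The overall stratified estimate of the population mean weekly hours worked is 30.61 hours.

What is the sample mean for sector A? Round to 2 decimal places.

N = 16517 + 45438 + 65042 = 126997.
Overall total = μ·N = 30.61·126997 = 3887378.17.
Subtract the known strata: 45438·29.50 + 65042·28.67 = 3205175.14.
Remaining total for sector A: 3887378.17 − 3205175.14 = 682203.03.
Divide by its size: 682203.03 / 16517 = 41.3031... → 41.30.

41.30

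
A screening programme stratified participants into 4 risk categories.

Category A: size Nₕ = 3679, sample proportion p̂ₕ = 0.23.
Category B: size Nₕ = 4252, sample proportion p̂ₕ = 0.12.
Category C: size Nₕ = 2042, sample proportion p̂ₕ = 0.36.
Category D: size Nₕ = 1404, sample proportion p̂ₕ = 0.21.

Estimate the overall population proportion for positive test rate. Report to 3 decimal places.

N = 3679 + 4252 + 2042 + 1404 = 11377.
Overall proportion = Σ (Nₕ/N)·p̂ₕ.
Σ Nₕp̂ₕ = 846.17 + 510.24 + 735.12 + 294.84 = 2386.37.
2386.37 / 11377 = 0.20975... → 0.210.

0.210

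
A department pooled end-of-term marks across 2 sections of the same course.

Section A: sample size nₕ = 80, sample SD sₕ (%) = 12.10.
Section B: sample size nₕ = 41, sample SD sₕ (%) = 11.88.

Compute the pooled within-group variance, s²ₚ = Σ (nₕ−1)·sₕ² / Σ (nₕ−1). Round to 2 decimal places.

144.64

A: (80−1)·12.10² = 79·146.41 = 11566.39
B: (41−1)·11.88² = 40·141.1344 = 5645.376
Numerator = 17211.766; denominator = Σ(nₕ−1) = 119.
s²ₚ = 17211.766/119 = 144.6367... → 144.64.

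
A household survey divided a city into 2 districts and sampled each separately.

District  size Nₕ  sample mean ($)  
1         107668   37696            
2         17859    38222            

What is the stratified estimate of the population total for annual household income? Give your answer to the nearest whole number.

4741259626

Population total = Σ Nₕ·x̄ₕ (each stratum's size times its mean).
107668·37696 + 17859·38222 = 4058652928 + 682606698 = 4741259626.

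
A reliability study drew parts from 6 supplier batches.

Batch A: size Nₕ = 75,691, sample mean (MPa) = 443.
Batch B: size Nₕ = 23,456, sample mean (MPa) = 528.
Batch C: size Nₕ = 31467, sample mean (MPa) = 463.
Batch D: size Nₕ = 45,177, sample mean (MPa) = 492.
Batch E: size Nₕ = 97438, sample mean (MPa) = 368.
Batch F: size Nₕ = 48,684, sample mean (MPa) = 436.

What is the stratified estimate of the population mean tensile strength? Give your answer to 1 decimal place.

434.3

N = 75691 + 23456 + 31467 + 45177 + 97438 + 48684 = 321913.
Overall mean = Σ (Nₕ/N)·x̄ₕ — weight by population share, not a simple average.
Σ Nₕx̄ₕ = 75691·443 + 23456·528 + 31467·463 + 45177·492 + 97438·368 + 48684·436 = 33531113 + 12384768 + 14569221 + 22227084 + 35857184 + 21226224 = 139795594.
Divide by N: 139795594 / 321913 = 434.265... → 434.3.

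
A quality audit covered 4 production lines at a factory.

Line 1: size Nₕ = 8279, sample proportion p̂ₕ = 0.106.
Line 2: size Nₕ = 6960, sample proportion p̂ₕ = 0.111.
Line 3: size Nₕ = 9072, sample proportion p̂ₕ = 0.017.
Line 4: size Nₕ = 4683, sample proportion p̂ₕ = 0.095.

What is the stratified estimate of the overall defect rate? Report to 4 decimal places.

Wₕ = Nₕ/N with N = 28994: 0.2855, 0.2400, 0.3129, 0.1615.
p̂_st = 0.2855·0.106 + 0.2400·0.111 + 0.3129·0.017 + 0.1615·0.095 ≈ 0.077576... → 0.0776.

0.0776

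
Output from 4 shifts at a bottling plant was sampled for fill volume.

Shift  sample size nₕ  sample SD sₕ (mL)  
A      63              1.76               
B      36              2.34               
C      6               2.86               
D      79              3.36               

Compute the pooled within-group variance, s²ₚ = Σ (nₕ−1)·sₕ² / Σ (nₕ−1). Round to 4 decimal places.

Degrees of freedom: 62 + 35 + 5 + 78 = 180.
Σ(nₕ−1)sₕ² = 62·3.0976 + 35·5.4756 + 5·8.1796 + 78·11.2896 = 1305.184.
s²ₚ = 1305.184 / 180 = 7.251022... → 7.2510.

7.2510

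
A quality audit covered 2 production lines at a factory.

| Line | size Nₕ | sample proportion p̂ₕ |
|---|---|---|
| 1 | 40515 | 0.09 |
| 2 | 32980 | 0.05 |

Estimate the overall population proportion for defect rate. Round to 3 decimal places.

N = 40515 + 32980 = 73495.
Overall proportion = Σ (Nₕ/N)·p̂ₕ.
Σ Nₕp̂ₕ = 3646.35 + 1649 = 5295.35.
5295.35 / 73495 = 0.07205... → 0.072.

0.072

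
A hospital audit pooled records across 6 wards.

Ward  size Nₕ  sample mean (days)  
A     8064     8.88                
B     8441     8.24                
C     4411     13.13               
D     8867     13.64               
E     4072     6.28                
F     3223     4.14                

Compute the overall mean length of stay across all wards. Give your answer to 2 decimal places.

9.68

x̄_st = (Σ Nₕx̄ₕ) / (Σ Nₕ) = (8064·8.88 + 8441·8.24 + 4411·13.13 + 8867·13.64 + 4072·6.28 + 3223·4.14) / 37078
= 358939.85 / 37078 = 9.6807... → 9.68.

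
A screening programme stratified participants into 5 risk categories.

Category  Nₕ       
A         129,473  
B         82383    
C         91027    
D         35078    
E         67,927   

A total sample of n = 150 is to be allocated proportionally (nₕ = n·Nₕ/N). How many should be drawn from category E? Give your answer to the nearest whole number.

N = 129473 + 82383 + 91027 + 35078 + 67927 = 405888.
n_E = 150·67927/405888 = 25.103... → 25.

25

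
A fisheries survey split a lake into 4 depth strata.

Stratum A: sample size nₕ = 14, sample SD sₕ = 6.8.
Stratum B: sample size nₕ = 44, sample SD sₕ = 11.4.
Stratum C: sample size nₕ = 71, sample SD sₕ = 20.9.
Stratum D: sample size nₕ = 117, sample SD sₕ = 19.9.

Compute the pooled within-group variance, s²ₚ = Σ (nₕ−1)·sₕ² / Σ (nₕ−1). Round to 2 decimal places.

Degrees of freedom: 13 + 43 + 70 + 116 = 242.
Σ(nₕ−1)sₕ² = 13·46.24 + 43·129.96 + 70·436.81 + 116·396.01 = 82703.26.
s²ₚ = 82703.26 / 242 = 341.7490... → 341.75.

341.75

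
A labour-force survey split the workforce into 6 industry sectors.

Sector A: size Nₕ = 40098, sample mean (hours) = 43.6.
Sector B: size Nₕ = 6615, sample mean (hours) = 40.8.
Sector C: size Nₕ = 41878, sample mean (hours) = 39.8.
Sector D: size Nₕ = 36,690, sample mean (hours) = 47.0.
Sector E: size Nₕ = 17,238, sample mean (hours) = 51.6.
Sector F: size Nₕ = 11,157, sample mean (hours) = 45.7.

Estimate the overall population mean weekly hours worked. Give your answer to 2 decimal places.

44.31

x̄_st = (Σ Nₕx̄ₕ) / (Σ Nₕ) = (40098·43.6 + 6615·40.8 + 41878·39.8 + 36690·47.0 + 17238·51.6 + 11157·45.7) / 153676
= 6808694.9 / 153676 = 44.3055... → 44.31.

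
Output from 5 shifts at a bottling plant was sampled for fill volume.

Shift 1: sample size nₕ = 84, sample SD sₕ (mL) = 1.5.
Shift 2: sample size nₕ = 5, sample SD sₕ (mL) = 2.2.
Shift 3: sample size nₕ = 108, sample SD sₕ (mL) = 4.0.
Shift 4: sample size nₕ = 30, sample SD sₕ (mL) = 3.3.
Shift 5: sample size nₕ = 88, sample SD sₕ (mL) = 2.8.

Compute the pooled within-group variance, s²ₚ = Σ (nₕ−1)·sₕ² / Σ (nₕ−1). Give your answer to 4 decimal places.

Degrees of freedom: 83 + 4 + 107 + 29 + 87 = 310.
Σ(nₕ−1)sₕ² = 83·2.25 + 4·4.84 + 107·16 + 29·10.89 + 87·7.84 = 2916.
s²ₚ = 2916 / 310 = 9.406452... → 9.4065.

9.4065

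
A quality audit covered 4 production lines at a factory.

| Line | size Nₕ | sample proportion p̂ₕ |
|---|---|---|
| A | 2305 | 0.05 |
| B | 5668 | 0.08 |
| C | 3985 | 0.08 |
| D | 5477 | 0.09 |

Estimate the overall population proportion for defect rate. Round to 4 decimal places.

0.0792

N = 2305 + 5668 + 3985 + 5477 = 17435.
Overall proportion = Σ (Nₕ/N)·p̂ₕ.
Σ Nₕp̂ₕ = 115.25 + 453.44 + 318.8 + 492.93 = 1380.42.
1380.42 / 17435 = 0.079175... → 0.0792.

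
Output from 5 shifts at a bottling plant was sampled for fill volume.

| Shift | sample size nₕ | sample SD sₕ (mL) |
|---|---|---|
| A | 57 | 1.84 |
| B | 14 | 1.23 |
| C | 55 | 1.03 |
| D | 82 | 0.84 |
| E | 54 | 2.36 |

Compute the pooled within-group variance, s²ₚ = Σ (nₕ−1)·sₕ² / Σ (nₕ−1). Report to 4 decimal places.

Degrees of freedom: 56 + 13 + 54 + 81 + 53 = 257.
Σ(nₕ−1)sₕ² = 56·3.3856 + 13·1.5129 + 54·1.0609 + 81·0.7056 + 53·5.5696 = 618.8923.
s²ₚ = 618.8923 / 257 = 2.408141... → 2.4081.

2.4081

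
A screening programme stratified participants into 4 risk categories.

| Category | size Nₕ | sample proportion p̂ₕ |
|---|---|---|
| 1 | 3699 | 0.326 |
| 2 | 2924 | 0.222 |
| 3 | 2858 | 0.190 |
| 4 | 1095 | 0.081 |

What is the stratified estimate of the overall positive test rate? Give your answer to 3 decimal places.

0.235

N = 3699 + 2924 + 2858 + 1095 = 10576.
Overall proportion = Σ (Nₕ/N)·p̂ₕ.
Σ Nₕp̂ₕ = 1205.874 + 649.128 + 543.02 + 88.695 = 2486.717.
2486.717 / 10576 = 0.23513... → 0.235.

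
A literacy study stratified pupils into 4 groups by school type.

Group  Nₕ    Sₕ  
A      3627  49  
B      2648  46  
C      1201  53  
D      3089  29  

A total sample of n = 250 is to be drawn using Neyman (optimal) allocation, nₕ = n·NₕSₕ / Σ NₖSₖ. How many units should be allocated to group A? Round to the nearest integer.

98

Σ NₕSₕ = 3627·49 + 2648·46 + 1201·53 + 3089·29 = 452765.
Share for A: 177723/452765 = 0.39253.
n_A = 250 × 0.39253 = 98.132... → 98.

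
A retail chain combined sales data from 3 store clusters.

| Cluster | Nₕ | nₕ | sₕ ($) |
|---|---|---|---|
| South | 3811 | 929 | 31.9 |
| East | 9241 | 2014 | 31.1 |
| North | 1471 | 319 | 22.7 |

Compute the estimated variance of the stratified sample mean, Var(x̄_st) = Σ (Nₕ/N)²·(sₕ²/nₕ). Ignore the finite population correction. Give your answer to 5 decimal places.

0.28644

N = 14523; Wₕ = Nₕ/N.
cluster South: (3811/14523)²·31.9²/929 = 0.07542770
cluster East: (9241/14523)²·31.1²/2014 = 0.19444043
cluster North: (1471/14523)²·22.7²/319 = 0.01657195
Sum = 0.28644009 → 0.28644.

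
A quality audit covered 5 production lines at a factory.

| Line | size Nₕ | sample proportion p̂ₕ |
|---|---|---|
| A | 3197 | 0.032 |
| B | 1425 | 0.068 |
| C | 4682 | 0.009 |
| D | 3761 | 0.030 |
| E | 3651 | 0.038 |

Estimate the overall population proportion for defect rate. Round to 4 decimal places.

N = 3197 + 1425 + 4682 + 3761 + 3651 = 16716.
Overall proportion = Σ (Nₕ/N)·p̂ₕ.
Σ Nₕp̂ₕ = 102.304 + 96.9 + 42.138 + 112.83 + 138.738 = 492.91.
492.91 / 16716 = 0.029487... → 0.0295.

0.0295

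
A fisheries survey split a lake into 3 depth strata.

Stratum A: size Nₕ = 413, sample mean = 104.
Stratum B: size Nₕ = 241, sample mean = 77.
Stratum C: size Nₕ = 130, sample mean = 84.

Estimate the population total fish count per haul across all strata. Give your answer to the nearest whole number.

A: 413·104 = 42952
B: 241·77 = 18557
C: 130·84 = 10920
τ̂ = Σ Nₕx̄ₕ = 72429.

72429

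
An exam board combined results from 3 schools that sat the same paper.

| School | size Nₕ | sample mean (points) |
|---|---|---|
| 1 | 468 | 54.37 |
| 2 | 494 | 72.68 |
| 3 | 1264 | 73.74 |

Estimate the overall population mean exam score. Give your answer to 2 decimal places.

N = 2226; weights Wₕ = Nₕ/N = (0.2102, 0.2219, 0.5678).
x̄_st = Σ Wₕ·x̄ₕ = 0.2102·54.37 + 0.2219·72.68 + 0.5678·73.74 ≈ 69.4324...
→ 69.43.

69.43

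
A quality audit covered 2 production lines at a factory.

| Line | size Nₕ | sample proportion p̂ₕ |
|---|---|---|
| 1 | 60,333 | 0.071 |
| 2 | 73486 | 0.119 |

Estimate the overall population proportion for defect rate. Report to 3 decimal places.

Wₕ = Nₕ/N with N = 133819: 0.4509, 0.5491.
p̂_st = 0.4509·0.071 + 0.5491·0.119 ≈ 0.09736... → 0.097.

0.097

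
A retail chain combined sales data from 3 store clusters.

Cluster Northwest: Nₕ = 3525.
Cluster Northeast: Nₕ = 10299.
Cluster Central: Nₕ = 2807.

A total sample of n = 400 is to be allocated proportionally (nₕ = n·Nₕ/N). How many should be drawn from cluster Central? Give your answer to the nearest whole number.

N = 3525 + 10299 + 2807 = 16631.
n_Central = 400·2807/16631 = 67.512... → 68.

68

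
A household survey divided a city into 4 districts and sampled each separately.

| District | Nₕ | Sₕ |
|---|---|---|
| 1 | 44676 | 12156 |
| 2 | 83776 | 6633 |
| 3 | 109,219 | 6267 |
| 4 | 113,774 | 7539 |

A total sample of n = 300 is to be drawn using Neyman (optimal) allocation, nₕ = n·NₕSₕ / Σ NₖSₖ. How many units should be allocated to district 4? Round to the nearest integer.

Σ NₕSₕ = 44676·12156 + 83776·6633 + 109219·6267 + 113774·7539 = 2640985323.
Share for 4: 857742186/2640985323 = 0.32478.
n_4 = 300 × 0.32478 = 97.434... → 97.

97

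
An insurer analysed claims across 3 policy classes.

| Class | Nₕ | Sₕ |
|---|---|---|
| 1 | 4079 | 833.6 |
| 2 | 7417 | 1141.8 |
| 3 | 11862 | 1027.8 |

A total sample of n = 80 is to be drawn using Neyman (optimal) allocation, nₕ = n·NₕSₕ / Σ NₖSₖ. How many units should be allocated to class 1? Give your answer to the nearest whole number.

11

1: NₕSₕ = 4079·833.6 = 3400254.4
2: NₕSₕ = 7417·1141.8 = 8468730.6
3: NₕSₕ = 11862·1027.8 = 12191763.6
Σ NₕSₕ = 24060748.6.
n_1 = 80·3400254.4/24060748.6 = 11.306... → 11.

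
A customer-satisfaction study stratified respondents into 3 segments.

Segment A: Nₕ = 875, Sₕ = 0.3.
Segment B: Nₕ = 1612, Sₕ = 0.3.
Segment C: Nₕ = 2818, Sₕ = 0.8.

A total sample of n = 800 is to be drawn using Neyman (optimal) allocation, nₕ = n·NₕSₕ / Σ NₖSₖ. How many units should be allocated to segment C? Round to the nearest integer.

Σ NₕSₕ = 875·0.3 + 1612·0.3 + 2818·0.8 = 3000.5.
Share for C: 2254.4/3000.5 = 0.75134.
n_C = 800 × 0.75134 = 601.073... → 601.

601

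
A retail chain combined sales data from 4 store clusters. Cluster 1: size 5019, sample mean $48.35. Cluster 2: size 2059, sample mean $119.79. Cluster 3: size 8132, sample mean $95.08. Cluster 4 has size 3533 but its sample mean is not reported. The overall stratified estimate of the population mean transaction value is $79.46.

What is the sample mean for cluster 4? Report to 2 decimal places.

N = 5019 + 2059 + 8132 + 3533 = 18743.
Overall total = μ·N = 79.46·18743 = 1489318.78.
Subtract the known strata: 5019·48.35 + 2059·119.79 + 8132·95.08 = 1262506.82.
Remaining total for cluster 4: 1489318.78 − 1262506.82 = 226811.96.
Divide by its size: 226811.96 / 3533 = 64.1981... → 64.20.

64.20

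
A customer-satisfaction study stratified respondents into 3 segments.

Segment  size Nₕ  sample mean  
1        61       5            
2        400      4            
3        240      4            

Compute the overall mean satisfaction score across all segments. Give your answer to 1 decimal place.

N = 61 + 400 + 240 = 701.
Overall mean = Σ (Nₕ/N)·x̄ₕ — weight by population share, not a simple average.
Σ Nₕx̄ₕ = 61·5 + 400·4 + 240·4 = 305 + 1600 + 960 = 2865.
Divide by N: 2865 / 701 = 4.087... → 4.1.

4.1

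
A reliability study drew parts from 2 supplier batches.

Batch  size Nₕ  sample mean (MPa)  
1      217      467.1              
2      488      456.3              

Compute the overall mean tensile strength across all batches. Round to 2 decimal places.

N = 217 + 488 = 705.
Overall mean = Σ (Nₕ/N)·x̄ₕ — weight by population share, not a simple average.
Σ Nₕx̄ₕ = 217·467.1 + 488·456.3 = 101360.7 + 222674.4 = 324035.1.
Divide by N: 324035.1 / 705 = 459.6243... → 459.62.

459.62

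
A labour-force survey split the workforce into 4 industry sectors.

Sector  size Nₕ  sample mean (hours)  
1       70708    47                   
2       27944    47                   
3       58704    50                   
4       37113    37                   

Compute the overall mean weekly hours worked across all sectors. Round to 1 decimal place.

46.0

N = 194469; weights Wₕ = Nₕ/N = (0.3636, 0.1437, 0.3019, 0.1908).
x̄_st = Σ Wₕ·x̄ₕ = 0.3636·47 + 0.1437·47 + 0.3019·50 + 0.1908·37 ≈ 45.997...
→ 46.0.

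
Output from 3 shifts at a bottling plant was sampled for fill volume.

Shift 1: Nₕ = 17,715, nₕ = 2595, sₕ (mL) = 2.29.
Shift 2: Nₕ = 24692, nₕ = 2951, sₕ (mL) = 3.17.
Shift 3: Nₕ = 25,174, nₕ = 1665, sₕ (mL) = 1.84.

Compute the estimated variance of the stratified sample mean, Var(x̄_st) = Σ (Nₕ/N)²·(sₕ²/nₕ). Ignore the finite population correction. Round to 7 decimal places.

0.0008756

N = 67581; Wₕ = Nₕ/N.
shift 1: (17715/67581)²·2.29²/2595 = 0.0001388567
shift 2: (24692/67581)²·3.17²/2951 = 0.0004545824
shift 3: (25174/67581)²·1.84²/1665 = 0.0002821478
Sum = 0.0008755868 → 0.0008756.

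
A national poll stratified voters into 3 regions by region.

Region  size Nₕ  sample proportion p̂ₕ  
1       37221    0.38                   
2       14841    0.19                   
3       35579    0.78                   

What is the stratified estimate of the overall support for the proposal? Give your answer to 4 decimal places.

0.5102

Wₕ = Nₕ/N with N = 87641: 0.4247, 0.1693, 0.4060.
p̂_st = 0.4247·0.38 + 0.1693·0.19 + 0.4060·0.78 ≈ 0.510211... → 0.5102.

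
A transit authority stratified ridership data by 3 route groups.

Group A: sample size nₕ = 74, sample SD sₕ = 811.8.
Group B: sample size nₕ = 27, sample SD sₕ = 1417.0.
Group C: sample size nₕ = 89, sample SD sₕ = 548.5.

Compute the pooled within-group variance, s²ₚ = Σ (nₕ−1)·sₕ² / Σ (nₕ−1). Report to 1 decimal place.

678013.5

Degrees of freedom: 73 + 26 + 88 = 187.
Σ(nₕ−1)sₕ² = 73·659019.24 + 26·2007889 + 88·300852.25 = 126788516.52.
s²ₚ = 126788516.52 / 187 = 678013.457... → 678013.5.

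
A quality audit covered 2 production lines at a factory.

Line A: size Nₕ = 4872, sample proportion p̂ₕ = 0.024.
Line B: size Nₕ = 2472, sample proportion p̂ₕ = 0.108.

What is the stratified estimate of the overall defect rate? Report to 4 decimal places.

0.0523

Wₕ = Nₕ/N with N = 7344: 0.6634, 0.3366.
p̂_st = 0.6634·0.024 + 0.3366·0.108 ≈ 0.052275... → 0.0523.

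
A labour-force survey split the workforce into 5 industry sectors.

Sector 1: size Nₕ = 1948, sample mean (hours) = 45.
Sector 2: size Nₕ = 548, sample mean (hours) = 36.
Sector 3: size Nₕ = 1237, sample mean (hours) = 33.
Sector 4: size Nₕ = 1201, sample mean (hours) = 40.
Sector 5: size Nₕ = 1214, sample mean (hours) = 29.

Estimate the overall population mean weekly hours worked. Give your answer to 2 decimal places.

37.65

N = 6148; weights Wₕ = Nₕ/N = (0.3169, 0.0891, 0.2012, 0.1953, 0.1975).
x̄_st = Σ Wₕ·x̄ₕ = 0.3169·45 + 0.0891·36 + 0.2012·33 + 0.1953·40 + 0.1975·29 ≈ 37.6472...
→ 37.65.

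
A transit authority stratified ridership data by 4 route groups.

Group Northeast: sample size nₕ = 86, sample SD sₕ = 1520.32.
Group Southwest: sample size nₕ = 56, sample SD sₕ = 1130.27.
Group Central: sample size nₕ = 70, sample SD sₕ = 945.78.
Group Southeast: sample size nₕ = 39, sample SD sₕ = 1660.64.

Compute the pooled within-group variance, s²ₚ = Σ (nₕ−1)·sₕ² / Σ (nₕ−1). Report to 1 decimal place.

Degrees of freedom: 85 + 55 + 69 + 38 = 247.
Σ(nₕ−1)sₕ² = 85·2311372.9024 + 55·1277510.2729 + 69·894499.8084 + 38·2757725.2096 = 433243806.4579.
s²ₚ = 433243806.4579 / 247 = 1754023.508... → 1754023.5.

1754023.5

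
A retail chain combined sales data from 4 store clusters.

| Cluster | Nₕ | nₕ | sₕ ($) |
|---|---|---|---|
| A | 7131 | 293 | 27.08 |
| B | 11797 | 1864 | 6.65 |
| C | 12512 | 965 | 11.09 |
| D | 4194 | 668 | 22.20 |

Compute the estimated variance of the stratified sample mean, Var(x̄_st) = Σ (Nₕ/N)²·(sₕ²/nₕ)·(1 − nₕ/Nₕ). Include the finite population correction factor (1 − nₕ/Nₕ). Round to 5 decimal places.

0.12140

N = 35634. Term for each stratum: Wₕ²sₕ²/nₕ·(1−nₕ/Nₕ).
Var(x̄_st) = 0.09611255 + 0.00218938 + 0.01450115 + 0.00859233 = 0.12139541 → 0.12140.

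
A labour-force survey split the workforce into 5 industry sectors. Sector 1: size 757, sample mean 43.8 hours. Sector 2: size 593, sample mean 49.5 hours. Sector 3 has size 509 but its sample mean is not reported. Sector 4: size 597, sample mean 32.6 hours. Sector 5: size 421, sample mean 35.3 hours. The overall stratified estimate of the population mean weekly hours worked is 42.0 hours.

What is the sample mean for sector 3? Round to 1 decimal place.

47.2

N = 757 + 593 + 509 + 597 + 421 = 2877.
Overall total = μ·N = 42.0·2877 = 120834.
Subtract the known strata: 757·43.8 + 593·49.5 + 597·32.6 + 421·35.3 = 96833.6.
Remaining total for sector 3: 120834 − 96833.6 = 24000.4.
Divide by its size: 24000.4 / 509 = 47.152... → 47.2.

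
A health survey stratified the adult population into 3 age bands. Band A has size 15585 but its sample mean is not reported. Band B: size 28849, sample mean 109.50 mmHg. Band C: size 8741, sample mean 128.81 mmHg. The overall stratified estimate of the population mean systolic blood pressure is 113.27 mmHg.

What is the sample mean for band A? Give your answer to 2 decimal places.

111.53

N = 15585 + 28849 + 8741 = 53175.
Overall total = μ·N = 113.27·53175 = 6023132.25.
Subtract the known strata: 28849·109.50 + 8741·128.81 = 4284893.71.
Remaining total for band A: 6023132.25 − 4284893.71 = 1738238.54.
Divide by its size: 1738238.54 / 15585 = 111.5328... → 111.53.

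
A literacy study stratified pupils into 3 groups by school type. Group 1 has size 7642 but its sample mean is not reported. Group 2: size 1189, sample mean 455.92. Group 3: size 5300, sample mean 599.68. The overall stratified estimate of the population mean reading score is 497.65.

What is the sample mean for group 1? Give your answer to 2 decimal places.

Σ Nₕx̄ₕ = N·μ, so 7642·x̄_1 = 14131·497.65 − (1189·455.92 + 5300·599.68).
= 7032292.15 − 3720392.88 = 3311899.27.
x̄_1 = 3311899.27 / 7642 = 433.3812... → 433.38.

433.38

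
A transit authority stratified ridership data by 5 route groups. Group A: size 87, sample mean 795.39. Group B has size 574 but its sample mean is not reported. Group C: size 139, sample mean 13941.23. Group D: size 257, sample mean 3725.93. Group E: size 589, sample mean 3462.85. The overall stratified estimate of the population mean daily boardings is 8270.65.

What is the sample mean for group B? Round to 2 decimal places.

N = 87 + 574 + 139 + 257 + 589 = 1646.
Overall total = μ·N = 8270.65·1646 = 13613489.9.
Subtract the known strata: 87·795.39 + 139·13941.23 + 257·3725.93 + 589·3462.85 = 5004212.56.
Remaining total for group B: 13613489.9 − 5004212.56 = 8609277.34.
Divide by its size: 8609277.34 / 574 = 14998.7410... → 14998.74.

14998.74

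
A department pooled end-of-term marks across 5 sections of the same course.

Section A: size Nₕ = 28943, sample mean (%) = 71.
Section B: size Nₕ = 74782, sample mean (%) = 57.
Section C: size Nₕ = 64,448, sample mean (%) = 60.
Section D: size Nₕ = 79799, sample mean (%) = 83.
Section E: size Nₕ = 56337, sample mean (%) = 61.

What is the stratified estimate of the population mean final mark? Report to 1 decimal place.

N = 304309; weights Wₕ = Nₕ/N = (0.0951, 0.2457, 0.2118, 0.2622, 0.1851).
x̄_st = Σ Wₕ·x̄ₕ = 0.0951·71 + 0.2457·57 + 0.2118·60 + 0.2622·83 + 0.1851·61 ≈ 66.525...
→ 66.5.

66.5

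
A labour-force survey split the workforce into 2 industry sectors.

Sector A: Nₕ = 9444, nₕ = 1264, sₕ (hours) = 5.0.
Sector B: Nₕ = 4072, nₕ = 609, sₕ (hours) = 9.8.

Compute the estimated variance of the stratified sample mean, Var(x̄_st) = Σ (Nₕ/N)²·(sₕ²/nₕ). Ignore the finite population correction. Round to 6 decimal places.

0.023970

N = 13516. Term for each stratum: Wₕ²sₕ²/nₕ.
Var(x̄_st) = 0.009656251 + 0.014313770 = 0.023970020 → 0.023970.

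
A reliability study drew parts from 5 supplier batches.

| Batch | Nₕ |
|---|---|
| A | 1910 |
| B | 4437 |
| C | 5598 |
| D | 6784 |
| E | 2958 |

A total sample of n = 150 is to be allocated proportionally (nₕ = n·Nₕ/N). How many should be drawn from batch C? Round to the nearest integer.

39

Share of batch C = 5598/21687 = 0.25813.
Allocate 150 × 0.25813 = 38.719... → 39.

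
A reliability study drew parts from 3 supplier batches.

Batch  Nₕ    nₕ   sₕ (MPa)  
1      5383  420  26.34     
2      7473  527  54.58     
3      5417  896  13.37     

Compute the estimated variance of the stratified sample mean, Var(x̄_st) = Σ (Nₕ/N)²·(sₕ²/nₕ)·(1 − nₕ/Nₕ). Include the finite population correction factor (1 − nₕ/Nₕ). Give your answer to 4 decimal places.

N = 18273; Wₕ = Nₕ/N.
batch 1: (5383/18273)²·26.34²/420·(1 − 420/5383) = 0.1321695
batch 2: (7473/18273)²·54.58²/527·(1 − 527/7473) = 0.8787524
batch 3: (5417/18273)²·13.37²/896·(1 − 896/5417) = 0.0146328
Sum = 1.0255547 → 1.0256.

1.0256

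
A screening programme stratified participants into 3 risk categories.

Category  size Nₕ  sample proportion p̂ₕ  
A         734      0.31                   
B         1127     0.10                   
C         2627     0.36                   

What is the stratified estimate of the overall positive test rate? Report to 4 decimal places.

Wₕ = Nₕ/N with N = 4488: 0.1635, 0.2511, 0.5853.
p̂_st = 0.1635·0.31 + 0.2511·0.10 + 0.5853·0.36 ≈ 0.286533... → 0.2865.

0.2865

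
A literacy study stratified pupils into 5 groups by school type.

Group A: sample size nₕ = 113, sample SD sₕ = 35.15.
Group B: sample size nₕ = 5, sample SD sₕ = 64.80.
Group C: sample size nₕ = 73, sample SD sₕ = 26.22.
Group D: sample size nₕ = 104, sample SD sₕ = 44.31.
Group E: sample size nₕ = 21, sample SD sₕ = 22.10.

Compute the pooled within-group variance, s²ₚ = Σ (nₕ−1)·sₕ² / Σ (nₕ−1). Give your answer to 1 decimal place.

1339.8

Degrees of freedom: 112 + 4 + 72 + 103 + 20 = 311.
Σ(nₕ−1)sₕ² = 112·1235.5225 + 4·4199.04 + 72·687.4884 + 103·1963.3761 + 20·488.41 = 416669.7831.
s²ₚ = 416669.7831 / 311 = 1339.774... → 1339.8.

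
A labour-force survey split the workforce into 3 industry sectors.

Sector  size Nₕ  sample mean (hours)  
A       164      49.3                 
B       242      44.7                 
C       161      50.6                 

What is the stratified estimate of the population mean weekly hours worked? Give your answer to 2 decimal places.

47.71

N = 567; weights Wₕ = Nₕ/N = (0.2892, 0.4268, 0.2840).
x̄_st = Σ Wₕ·x̄ₕ = 0.2892·49.3 + 0.4268·44.7 + 0.2840·50.6 ≈ 47.7058...
→ 47.71.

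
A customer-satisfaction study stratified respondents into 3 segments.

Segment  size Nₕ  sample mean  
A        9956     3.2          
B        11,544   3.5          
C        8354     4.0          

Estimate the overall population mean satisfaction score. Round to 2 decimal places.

3.54

N = 29854; weights Wₕ = Nₕ/N = (0.3335, 0.3867, 0.2798).
x̄_st = Σ Wₕ·x̄ₕ = 0.3335·3.2 + 0.3867·3.5 + 0.2798·4.0 ≈ 3.5399...
→ 3.54.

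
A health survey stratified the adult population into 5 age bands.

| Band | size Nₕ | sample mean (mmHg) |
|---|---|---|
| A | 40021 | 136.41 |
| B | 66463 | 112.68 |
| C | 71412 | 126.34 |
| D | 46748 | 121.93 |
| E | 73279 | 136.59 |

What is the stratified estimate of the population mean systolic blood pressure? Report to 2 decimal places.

126.47

N = 297923; weights Wₕ = Nₕ/N = (0.1343, 0.2231, 0.2397, 0.1569, 0.2460).
x̄_st = Σ Wₕ·x̄ₕ = 0.1343·136.41 + 0.2231·112.68 + 0.2397·126.34 + 0.1569·121.93 + 0.2460·136.59 ≈ 126.4745...
→ 126.47.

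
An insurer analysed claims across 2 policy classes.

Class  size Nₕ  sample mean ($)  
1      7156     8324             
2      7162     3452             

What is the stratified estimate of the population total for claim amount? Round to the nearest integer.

1: 7156·8324 = 59566544
2: 7162·3452 = 24723224
τ̂ = Σ Nₕx̄ₕ = 84289768.

84289768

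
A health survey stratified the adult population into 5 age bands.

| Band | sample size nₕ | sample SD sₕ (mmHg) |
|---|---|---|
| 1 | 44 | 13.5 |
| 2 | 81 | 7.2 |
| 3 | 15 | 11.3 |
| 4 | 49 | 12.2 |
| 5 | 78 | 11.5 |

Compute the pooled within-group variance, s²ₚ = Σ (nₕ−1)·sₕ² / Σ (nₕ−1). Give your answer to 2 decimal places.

118.70

1: (44−1)·13.5² = 43·182.25 = 7836.75
2: (81−1)·7.2² = 80·51.84 = 4147.2
3: (15−1)·11.3² = 14·127.69 = 1787.66
4: (49−1)·12.2² = 48·148.84 = 7144.32
5: (78−1)·11.5² = 77·132.25 = 10183.25
Numerator = 31099.18; denominator = Σ(nₕ−1) = 262.
s²ₚ = 31099.18/262 = 118.6992... → 118.70.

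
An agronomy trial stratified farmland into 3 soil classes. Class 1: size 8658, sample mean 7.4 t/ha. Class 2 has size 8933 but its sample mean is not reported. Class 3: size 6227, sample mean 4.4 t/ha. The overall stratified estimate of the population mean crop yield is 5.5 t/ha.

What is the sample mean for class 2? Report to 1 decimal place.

N = 8658 + 8933 + 6227 = 23818.
Overall total = μ·N = 5.5·23818 = 130999.
Subtract the known strata: 8658·7.4 + 6227·4.4 = 91468.
Remaining total for class 2: 130999 − 91468 = 39531.
Divide by its size: 39531 / 8933 = 4.425... → 4.4.

4.4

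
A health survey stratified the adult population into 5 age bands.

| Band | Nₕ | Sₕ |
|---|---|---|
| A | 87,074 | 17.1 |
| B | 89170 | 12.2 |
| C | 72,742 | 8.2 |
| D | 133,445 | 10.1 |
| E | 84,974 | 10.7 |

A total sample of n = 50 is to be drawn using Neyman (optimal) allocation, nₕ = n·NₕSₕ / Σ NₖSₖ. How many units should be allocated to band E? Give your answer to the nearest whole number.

8

Σ NₕSₕ = 87074·17.1 + 89170·12.2 + 72742·8.2 + 133445·10.1 + 84974·10.7 = 5430340.1.
Share for E: 909221.8/5430340.1 = 0.16743.
n_E = 50 × 0.16743 = 8.372... → 8.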